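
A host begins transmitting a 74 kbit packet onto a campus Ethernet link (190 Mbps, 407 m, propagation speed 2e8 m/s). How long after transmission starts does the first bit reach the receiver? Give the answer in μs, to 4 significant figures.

First bit experiences only propagation delay: d/s = 407/200000000 = 2.035 μs.

2.035 μs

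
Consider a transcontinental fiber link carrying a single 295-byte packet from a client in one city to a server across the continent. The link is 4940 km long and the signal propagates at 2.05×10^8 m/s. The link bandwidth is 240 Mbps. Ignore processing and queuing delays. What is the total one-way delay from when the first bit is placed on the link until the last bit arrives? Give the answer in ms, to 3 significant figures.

L = 295 × 8 = 2360 bits.
Transmission delay = L/R = 2360 / 240000000 = 0.00983333 ms.
Propagation delay = d/s = 4940000 m / 2.05e+08 m/s = 24.0976 ms.
Total = 24.1 ms.

24.1 ms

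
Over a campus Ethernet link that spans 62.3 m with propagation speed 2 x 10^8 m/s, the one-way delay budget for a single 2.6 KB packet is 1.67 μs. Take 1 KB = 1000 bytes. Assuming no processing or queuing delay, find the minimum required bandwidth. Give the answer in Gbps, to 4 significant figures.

L = 20800 bits.
Propagation delay = 62.3 / 200000000 = 0.3115 μs.
Transmission budget = 1.67 − 0.3115 = 1.3585 μs.
R ≥ L / t_tx = 20800 bits / 1.3585e-06 s = 15.31 Gbps.

15.31 Gbps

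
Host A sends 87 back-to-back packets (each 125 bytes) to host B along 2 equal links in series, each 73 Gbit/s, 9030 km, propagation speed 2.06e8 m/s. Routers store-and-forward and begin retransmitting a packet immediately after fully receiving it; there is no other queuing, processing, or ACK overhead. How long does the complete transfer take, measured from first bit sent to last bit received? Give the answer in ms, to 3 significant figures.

87.7 ms

Per-hop transmission t_tx = L/R = 1000/73000000000 = 1.36986e-05 ms.
Per-hop propagation t_prop = 9030000/206000000 = 43.835 ms.
Pipeline fill: first packet needs 2·t_tx to clear all hops; remaining 86 packets each add one t_tx.
Total = (2+87-1)·t_tx + 2·t_prop = 88·1.36986e-05 + 2·43.835 = 87.7 ms.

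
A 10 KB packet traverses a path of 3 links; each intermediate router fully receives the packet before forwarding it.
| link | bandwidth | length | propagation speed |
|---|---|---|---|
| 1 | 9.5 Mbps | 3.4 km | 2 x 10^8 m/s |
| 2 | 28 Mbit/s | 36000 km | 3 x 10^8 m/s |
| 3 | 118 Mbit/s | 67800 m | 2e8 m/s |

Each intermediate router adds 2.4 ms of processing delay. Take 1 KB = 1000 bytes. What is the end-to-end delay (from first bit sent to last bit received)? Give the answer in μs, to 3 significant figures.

137000 μs

L = 80000 bits.
Transmission delays (L/R per hop): 8421.05, 2857.14, 677.966 μs; sum = 11956.2 μs.
Propagation delays (d/s per hop): 17, 120000, 339 μs; sum = 120356 μs.
Processing at 2 router(s): 2 × 2.4 ms = 4800 μs.
End-to-end = 137000 μs.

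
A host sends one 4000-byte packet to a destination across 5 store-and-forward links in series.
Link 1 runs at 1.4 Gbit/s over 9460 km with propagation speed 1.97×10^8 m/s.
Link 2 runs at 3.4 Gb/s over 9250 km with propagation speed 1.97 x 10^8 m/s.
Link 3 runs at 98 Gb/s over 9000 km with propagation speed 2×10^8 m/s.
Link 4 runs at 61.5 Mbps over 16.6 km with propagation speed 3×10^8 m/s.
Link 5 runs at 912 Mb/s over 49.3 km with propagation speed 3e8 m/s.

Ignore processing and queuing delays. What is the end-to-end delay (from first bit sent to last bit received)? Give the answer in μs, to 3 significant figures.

141000 μs

L = 4000 × 8 = 32000 bits.
Transmission delays (L/R per hop): 22.8571, 9.41176, 0.326531, 520.325, 35.0877 μs; sum = 588.008 μs.
Propagation delays (d/s per hop): 48020.3, 46954.3, 45000, 55.3333, 164.333 μs; sum = 140194 μs.
End-to-end = 141000 μs.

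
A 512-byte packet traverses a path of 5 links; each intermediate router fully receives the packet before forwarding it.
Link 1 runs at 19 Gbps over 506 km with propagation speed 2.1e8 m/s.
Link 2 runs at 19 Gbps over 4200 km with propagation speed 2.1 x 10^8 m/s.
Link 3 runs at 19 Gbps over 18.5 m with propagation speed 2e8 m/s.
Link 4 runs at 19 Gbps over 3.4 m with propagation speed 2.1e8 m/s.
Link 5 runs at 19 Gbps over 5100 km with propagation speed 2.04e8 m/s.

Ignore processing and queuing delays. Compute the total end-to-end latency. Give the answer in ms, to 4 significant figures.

L = 512 × 8 = 4096 bits.
Transmission delay per hop = L/R = 4096/19000000000 = 0.000215579 ms; 5 hops → 0.00107789 ms.
Propagation delays (d/s per hop): 2.40952, 20, 9.25e-05, 1.61905e-05, 25 ms; sum = 47.4096 ms.
End-to-end = 47.41 ms.

47.41 ms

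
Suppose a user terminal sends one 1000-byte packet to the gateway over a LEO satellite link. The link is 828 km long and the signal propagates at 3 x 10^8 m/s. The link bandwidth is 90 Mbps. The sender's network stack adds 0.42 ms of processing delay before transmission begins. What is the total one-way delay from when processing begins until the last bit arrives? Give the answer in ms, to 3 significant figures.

3.27 ms

L = 1000 × 8 = 8000 bits.
Transmission delay = L/R = 8000 / 90000000 = 0.0888889 ms.
Propagation delay = d/s = 828000 m / 300000000 m/s = 2.76 ms.
Plus processing delay 0.42 ms = 0.42 ms.
Total = 3.27 ms.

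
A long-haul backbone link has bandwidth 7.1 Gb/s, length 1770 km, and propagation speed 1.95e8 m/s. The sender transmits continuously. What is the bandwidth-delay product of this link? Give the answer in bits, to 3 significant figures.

64400000 bits

Propagation delay = 1770000 / 195000000 = 0.00907692 s.
BDP = R × t_prop = 7100000000 × 0.00907692 = 64446200 bits.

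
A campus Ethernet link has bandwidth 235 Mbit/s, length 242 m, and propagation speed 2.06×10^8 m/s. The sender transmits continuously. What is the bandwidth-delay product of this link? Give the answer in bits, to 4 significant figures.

Propagation delay = 242 / 206000000 = 1.17476e-06 s.
BDP = R × t_prop = 235000000 × 1.17476e-06 = 276.068 bits.

276.1 bits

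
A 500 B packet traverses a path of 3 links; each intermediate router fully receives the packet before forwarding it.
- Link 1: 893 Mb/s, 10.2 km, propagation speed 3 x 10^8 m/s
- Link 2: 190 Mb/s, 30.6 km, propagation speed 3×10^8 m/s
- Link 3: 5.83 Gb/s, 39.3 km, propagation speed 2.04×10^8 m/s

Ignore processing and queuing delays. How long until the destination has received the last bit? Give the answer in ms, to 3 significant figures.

L = 500 × 8 = 4000 bits.
Transmission delays (L/R per hop): 0.00447928, 0.0210526, 0.000686106 ms; sum = 0.026218 ms.
Propagation delays (d/s per hop): 0.034, 0.102, 0.192647 ms; sum = 0.328647 ms.
End-to-end = 0.355 ms.

0.355 ms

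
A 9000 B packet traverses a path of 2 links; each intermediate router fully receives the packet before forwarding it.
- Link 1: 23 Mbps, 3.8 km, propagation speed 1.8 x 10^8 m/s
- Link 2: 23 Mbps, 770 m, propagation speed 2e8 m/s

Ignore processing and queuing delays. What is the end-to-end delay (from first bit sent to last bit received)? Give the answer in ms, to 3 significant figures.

6.29 ms

L = 9000 × 8 = 72000 bits.
Transmission delay per hop = L/R = 72000/23000000 = 3.13043 ms; 2 hops → 6.26087 ms.
Propagation delays (d/s per hop): 0.0211111, 0.00385 ms; sum = 0.0249611 ms.
End-to-end = 6.29 ms.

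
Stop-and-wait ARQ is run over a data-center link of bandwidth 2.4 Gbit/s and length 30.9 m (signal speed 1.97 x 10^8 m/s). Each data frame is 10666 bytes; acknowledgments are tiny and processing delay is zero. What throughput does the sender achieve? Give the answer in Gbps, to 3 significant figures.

2.38 Gbps

t_tx = L/R = 85328/2400000000 = 3.55533e-05 s.
t_prop = 30.9/197000000 = 1.56853e-07 s; RTT = 3.13706e-07 s.
Cycle = t_tx + RTT = 3.5867e-05 s.
Throughput = L / cycle = 85328 / 3.5867e-05 = 2.38 Gbps.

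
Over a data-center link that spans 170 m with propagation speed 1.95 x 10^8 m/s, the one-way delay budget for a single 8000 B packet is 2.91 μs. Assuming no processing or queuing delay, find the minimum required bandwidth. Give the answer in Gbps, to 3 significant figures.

31.4 Gbps

L = 64000 bits.
Propagation delay = 170 / 195000000 = 0.871795 μs.
Transmission budget = 2.91 − 0.871795 = 2.03821 μs.
R ≥ L / t_tx = 64000 bits / 2.03821e-06 s = 31.4 Gbps.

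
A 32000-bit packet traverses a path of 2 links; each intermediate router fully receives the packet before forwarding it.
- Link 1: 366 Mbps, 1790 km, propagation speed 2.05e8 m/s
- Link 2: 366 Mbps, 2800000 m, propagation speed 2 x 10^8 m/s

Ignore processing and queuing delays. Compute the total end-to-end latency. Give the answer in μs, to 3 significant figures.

22900 μs

Transmission delay per hop = L/R = 32000/366000000 = 87.4317 μs; 2 hops → 174.863 μs.
Propagation delays (d/s per hop): 8731.71, 14000 μs; sum = 22731.7 μs.
End-to-end = 22900 μs.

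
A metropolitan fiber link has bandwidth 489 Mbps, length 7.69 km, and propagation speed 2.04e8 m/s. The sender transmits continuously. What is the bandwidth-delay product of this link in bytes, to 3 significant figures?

2300 bytes

Propagation delay = 7690 / 204000000 = 3.76961e-05 s.
BDP = R × t_prop = 489000000 × 3.76961e-05 = 18433.4 bits.
In bytes: 18433.4/8 = 2300 bytes.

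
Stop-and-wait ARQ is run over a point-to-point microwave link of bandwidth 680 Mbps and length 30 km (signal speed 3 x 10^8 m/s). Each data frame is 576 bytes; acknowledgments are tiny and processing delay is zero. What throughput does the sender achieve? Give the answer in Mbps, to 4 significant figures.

22.28 Mbps

t_tx = L/R = 4608/680000000 = 6.77647e-06 s.
t_prop = 30000/300000000 = 0.0001 s; RTT = 0.0002 s.
Cycle = t_tx + RTT = 0.000206776 s.
Throughput = L / cycle = 4608 / 0.000206776 = 22.28 Mbps.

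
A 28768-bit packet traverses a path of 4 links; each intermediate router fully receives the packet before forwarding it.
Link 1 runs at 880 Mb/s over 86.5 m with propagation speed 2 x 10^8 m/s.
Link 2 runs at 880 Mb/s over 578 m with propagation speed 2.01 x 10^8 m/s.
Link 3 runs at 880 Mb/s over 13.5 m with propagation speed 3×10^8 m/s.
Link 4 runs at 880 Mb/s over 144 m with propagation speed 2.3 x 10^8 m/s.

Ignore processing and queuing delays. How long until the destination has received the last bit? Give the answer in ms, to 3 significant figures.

0.135 ms

Transmission delay per hop = L/R = 28768/880000000 = 0.0326909 ms; 4 hops → 0.130764 ms.
Propagation delays (d/s per hop): 0.0004325, 0.00287562, 4.5e-05, 0.000626087 ms; sum = 0.00397921 ms.
End-to-end = 0.135 ms.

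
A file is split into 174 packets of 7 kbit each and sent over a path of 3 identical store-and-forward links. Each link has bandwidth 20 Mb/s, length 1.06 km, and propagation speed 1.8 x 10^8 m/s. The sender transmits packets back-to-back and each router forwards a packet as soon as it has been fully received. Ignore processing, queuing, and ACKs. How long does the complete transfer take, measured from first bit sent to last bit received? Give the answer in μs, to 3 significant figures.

61600 μs

Per-hop transmission t_tx = L/R = 7000/20000000 = 350 μs.
Per-hop propagation t_prop = 1060/180000000 = 5.88889 μs.
Pipeline fill: first packet needs 3·t_tx to clear all hops; remaining 173 packets each add one t_tx.
Total = (3+174-1)·t_tx + 3·t_prop = 176·350 + 3·5.88889 = 61600 μs.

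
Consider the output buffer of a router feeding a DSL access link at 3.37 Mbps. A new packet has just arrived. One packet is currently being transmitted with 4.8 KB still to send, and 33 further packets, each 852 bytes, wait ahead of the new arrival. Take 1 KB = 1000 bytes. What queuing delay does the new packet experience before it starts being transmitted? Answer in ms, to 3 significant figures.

78.1 ms

Each queued packet: L/R = 6816/3370000 = 2.02255 ms.
33 queued → 66.7442 ms.
Plus remaining 38400 bits of current packet: 11.3947 ms.
Queuing delay = 78.1 ms.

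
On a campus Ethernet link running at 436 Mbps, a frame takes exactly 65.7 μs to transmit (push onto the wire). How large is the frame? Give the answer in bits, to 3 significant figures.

28600 bits

L = R × t_tx = 436000000 b/s × 6.57e-05 s = 28645.2 bits.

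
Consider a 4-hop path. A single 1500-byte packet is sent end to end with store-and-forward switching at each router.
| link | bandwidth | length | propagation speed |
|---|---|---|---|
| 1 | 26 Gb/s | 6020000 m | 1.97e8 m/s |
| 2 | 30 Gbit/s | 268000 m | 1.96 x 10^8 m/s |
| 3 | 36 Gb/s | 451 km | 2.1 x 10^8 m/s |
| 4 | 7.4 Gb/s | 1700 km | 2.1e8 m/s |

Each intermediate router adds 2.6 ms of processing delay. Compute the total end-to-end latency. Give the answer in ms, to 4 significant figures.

49.97 ms

L = 1500 × 8 = 12000 bits.
Transmission delays (L/R per hop): 0.000461538, 0.0004, 0.000333333, 0.00162162 ms; sum = 0.00281649 ms.
Propagation delays (d/s per hop): 30.5584, 1.36735, 2.14762, 8.09524 ms; sum = 42.1686 ms.
Processing at 3 router(s): 3 × 2.6 ms = 7.8 ms.
End-to-end = 49.97 ms.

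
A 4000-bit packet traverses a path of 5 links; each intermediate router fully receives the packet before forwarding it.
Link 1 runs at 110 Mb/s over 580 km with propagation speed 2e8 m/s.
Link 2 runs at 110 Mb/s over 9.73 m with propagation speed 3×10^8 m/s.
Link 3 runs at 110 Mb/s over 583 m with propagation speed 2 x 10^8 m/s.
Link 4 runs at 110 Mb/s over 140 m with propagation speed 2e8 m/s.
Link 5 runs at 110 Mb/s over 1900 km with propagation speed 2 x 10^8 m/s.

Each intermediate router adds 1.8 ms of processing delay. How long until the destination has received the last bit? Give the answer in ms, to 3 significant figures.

Transmission delay per hop = L/R = 4000/110000000 = 0.0363636 ms; 5 hops → 0.181818 ms.
Propagation delays (d/s per hop): 2.9, 3.24333e-05, 0.002915, 0.0007, 9.5 ms; sum = 12.4036 ms.
Processing at 4 router(s): 4 × 1.8 ms = 7.2 ms.
End-to-end = 19.8 ms.

19.8 ms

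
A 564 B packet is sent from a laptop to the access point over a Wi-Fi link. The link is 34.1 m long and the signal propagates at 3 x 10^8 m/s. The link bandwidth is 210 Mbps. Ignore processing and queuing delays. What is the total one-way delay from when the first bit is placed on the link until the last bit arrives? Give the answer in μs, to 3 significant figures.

L = 564 × 8 = 4512 bits.
Transmission delay = L/R = 4512 / 210000000 = 21.4857 μs.
Propagation delay = d/s = 34.1 m / 300000000 m/s = 0.113667 μs.
Total = 21.6 μs.

21.6 μs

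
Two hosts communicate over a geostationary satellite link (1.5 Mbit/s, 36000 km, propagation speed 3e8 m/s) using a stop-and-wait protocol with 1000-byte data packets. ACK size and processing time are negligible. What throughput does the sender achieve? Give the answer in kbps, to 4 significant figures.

32.61 kbps

t_tx = L/R = 8000/1500000 = 0.00533333 s.
t_prop = 36000000/300000000 = 0.12 s; RTT = 0.24 s.
Cycle = t_tx + RTT = 0.245333 s.
Throughput = L / cycle = 8000 / 0.245333 = 32.61 kbps.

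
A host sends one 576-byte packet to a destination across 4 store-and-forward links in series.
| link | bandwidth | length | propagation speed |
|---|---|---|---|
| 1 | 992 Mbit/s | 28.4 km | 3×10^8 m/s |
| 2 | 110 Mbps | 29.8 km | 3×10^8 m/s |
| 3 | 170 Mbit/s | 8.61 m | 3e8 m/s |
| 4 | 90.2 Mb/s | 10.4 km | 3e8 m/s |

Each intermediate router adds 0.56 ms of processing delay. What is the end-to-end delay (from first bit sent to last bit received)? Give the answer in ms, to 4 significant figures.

L = 576 × 8 = 4608 bits.
Transmission delays (L/R per hop): 0.00464516, 0.0418909, 0.0271059, 0.0510865 ms; sum = 0.124728 ms.
Propagation delays (d/s per hop): 0.0946667, 0.0993333, 2.87e-05, 0.0346667 ms; sum = 0.228695 ms.
Processing at 3 router(s): 3 × 0.56 ms = 1.68 ms.
End-to-end = 2.033 ms.

2.033 ms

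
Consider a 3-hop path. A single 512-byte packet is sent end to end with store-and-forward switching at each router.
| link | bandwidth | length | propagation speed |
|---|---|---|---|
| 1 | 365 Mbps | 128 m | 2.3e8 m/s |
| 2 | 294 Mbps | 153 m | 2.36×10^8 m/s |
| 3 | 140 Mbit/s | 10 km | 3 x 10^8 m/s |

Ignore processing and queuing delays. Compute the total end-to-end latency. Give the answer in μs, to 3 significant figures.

88.9 μs

L = 512 × 8 = 4096 bits.
Transmission delays (L/R per hop): 11.2219, 13.932, 29.2571 μs; sum = 54.411 μs.
Propagation delays (d/s per hop): 0.556522, 0.648305, 33.3333 μs; sum = 34.5382 μs.
End-to-end = 88.9 μs.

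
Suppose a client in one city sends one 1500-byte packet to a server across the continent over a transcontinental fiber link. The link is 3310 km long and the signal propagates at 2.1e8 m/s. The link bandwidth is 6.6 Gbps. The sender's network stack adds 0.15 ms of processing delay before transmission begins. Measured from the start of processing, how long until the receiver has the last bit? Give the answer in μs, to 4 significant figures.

L = 1500 × 8 = 12000 bits.
Transmission delay = L/R = 12000 / 6600000000 = 1.81818 μs.
Propagation delay = d/s = 3310000 m / 210000000 m/s = 15761.9 μs.
Plus processing delay 0.15 ms = 150 μs.
Total = 15910 μs.

15910 μs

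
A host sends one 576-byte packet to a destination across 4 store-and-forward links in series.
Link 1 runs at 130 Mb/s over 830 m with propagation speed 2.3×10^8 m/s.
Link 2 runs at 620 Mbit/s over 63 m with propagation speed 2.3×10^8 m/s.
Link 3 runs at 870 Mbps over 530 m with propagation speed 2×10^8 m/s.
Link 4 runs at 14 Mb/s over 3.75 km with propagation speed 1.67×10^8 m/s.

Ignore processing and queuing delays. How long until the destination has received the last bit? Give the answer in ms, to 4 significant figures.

L = 576 × 8 = 4608 bits.
Transmission delays (L/R per hop): 0.0354462, 0.00743226, 0.00529655, 0.329143 ms; sum = 0.377318 ms.
Propagation delays (d/s per hop): 0.0036087, 0.000273913, 0.00265, 0.0224551 ms; sum = 0.0289877 ms.
End-to-end = 0.4063 ms.

0.4063 ms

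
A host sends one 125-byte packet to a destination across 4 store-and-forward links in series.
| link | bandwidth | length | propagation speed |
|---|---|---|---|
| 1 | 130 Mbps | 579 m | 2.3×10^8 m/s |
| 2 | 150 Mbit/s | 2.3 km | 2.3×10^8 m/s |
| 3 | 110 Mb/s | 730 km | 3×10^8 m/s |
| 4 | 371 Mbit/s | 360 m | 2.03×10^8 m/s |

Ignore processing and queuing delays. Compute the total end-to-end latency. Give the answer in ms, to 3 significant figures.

2.47 ms

L = 125 × 8 = 1000 bits.
Transmission delays (L/R per hop): 0.00769231, 0.00666667, 0.00909091, 0.00269542 ms; sum = 0.0261453 ms.
Propagation delays (d/s per hop): 0.00251739, 0.01, 2.43333, 0.0017734 ms; sum = 2.44762 ms.
End-to-end = 2.47 ms.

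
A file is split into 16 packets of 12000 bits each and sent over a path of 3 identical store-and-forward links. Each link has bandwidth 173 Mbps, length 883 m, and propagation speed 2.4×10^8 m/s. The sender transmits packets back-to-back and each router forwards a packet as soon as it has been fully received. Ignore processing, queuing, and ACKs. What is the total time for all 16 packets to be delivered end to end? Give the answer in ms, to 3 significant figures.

Per-hop transmission t_tx = L/R = 12000/173000000 = 0.0693642 ms.
Per-hop propagation t_prop = 883/240000000 = 0.00367917 ms.
Pipeline fill: first packet needs 3·t_tx to clear all hops; remaining 15 packets each add one t_tx.
Total = (3+16-1)·t_tx + 3·t_prop = 18·0.0693642 + 3·0.00367917 = 1.26 ms.

1.26 ms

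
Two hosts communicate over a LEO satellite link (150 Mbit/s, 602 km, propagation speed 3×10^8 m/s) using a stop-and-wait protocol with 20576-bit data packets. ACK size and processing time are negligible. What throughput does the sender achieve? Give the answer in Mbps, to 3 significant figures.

4.96 Mbps

t_tx = L/R = 20576/150000000 = 0.000137173 s.
t_prop = 602000/300000000 = 0.00200667 s; RTT = 0.00401333 s.
Cycle = t_tx + RTT = 0.00415051 s.
Throughput = L / cycle = 20576 / 0.00415051 = 4.96 Mbps.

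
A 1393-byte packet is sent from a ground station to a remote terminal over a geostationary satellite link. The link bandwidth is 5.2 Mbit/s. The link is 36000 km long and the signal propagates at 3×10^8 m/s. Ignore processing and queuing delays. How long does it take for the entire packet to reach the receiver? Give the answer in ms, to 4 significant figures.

122.1 ms

L = 1393 × 8 = 11144 bits.
Transmission delay = L/R = 11144 / 5200000 = 2.14308 ms.
Propagation delay = d/s = 36000000 m / 300000000 m/s = 120 ms.
Total = 122.1 ms.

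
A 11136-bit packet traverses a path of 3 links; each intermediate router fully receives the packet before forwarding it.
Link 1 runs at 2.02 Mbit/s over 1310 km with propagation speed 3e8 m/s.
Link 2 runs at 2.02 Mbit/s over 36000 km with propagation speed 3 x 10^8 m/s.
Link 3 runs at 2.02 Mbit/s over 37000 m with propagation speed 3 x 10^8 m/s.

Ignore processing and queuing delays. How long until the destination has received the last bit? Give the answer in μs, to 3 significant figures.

141000 μs

Transmission delay per hop = L/R = 11136/2020000 = 5512.87 μs; 3 hops → 16538.6 μs.
Propagation delays (d/s per hop): 4366.67, 120000, 123.333 μs; sum = 124490 μs.
End-to-end = 141000 μs.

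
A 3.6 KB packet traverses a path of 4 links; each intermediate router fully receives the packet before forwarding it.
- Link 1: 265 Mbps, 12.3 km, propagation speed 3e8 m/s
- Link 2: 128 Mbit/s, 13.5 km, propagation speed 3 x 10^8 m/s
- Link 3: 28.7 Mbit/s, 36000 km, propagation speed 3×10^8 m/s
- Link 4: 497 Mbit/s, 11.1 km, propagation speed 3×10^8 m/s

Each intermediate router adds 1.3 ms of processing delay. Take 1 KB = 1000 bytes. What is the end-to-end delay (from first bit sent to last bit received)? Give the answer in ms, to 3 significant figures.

125 ms

L = 28800 bits.
Transmission delays (L/R per hop): 0.108679, 0.225, 1.00348, 0.0579477 ms; sum = 1.39511 ms.
Propagation delays (d/s per hop): 0.041, 0.045, 120, 0.037 ms; sum = 120.123 ms.
Processing at 3 router(s): 3 × 1.3 ms = 3.9 ms.
End-to-end = 125 ms.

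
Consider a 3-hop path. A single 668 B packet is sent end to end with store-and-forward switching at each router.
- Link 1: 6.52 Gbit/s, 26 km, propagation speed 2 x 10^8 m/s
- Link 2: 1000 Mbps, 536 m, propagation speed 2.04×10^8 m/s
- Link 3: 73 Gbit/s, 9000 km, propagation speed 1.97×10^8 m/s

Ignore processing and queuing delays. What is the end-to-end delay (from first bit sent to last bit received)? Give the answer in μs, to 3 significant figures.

45800 μs

L = 668 × 8 = 5344 bits.
Transmission delays (L/R per hop): 0.819632, 5.344, 0.0732055 μs; sum = 6.23684 μs.
Propagation delays (d/s per hop): 130, 2.62745, 45685.3 μs; sum = 45817.9 μs.
End-to-end = 45800 μs.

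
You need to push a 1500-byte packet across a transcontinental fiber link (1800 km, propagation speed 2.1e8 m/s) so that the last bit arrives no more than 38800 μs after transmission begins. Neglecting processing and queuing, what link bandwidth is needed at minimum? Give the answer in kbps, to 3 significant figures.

L = 12000 bits.
Propagation delay = 1800000 / 210000000 = 8571.43 μs.
Transmission budget = 38800 − 8571.43 = 30228.6 μs.
R ≥ L / t_tx = 12000 bits / 0.0302286 s = 397 kbps.

397 kbps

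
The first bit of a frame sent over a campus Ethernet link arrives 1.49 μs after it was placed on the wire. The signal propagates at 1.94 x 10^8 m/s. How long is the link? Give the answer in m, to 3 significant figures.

289 m

d = s × t_prop = 194000000 × 1.49e-06 = 289 m.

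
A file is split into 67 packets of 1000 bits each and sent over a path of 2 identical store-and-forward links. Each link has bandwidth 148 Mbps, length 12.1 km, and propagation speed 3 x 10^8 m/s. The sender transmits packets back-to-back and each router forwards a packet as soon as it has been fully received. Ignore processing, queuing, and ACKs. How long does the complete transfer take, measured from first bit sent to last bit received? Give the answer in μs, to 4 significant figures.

540.1 μs

Per-hop transmission t_tx = L/R = 1000/148000000 = 6.75676 μs.
Per-hop propagation t_prop = 12100/300000000 = 40.3333 μs.
Pipeline fill: first packet needs 2·t_tx to clear all hops; remaining 66 packets each add one t_tx.
Total = (2+67-1)·t_tx + 2·t_prop = 68·6.75676 + 2·40.3333 = 540.1 μs.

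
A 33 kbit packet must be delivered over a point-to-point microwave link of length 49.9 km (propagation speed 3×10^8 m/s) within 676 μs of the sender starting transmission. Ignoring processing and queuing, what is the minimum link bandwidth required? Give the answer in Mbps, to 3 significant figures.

64.7 Mbps

Propagation delay = 49900 / 300000000 = 166.333 μs.
Transmission budget = 676 − 166.333 = 509.667 μs.
R ≥ L / t_tx = 33000 bits / 0.000509667 s = 64.7 Mbps.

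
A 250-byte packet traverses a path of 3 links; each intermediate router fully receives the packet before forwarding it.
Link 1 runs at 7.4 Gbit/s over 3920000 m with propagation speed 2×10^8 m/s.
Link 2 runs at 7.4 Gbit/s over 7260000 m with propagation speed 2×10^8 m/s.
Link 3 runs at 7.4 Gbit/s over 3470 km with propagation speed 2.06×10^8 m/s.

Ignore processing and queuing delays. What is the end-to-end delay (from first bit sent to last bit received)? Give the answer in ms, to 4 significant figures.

72.75 ms

L = 250 × 8 = 2000 bits.
Transmission delay per hop = L/R = 2000/7400000000 = 0.00027027 ms; 3 hops → 0.000810811 ms.
Propagation delays (d/s per hop): 19.6, 36.3, 16.8447 ms; sum = 72.7447 ms.
End-to-end = 72.75 ms.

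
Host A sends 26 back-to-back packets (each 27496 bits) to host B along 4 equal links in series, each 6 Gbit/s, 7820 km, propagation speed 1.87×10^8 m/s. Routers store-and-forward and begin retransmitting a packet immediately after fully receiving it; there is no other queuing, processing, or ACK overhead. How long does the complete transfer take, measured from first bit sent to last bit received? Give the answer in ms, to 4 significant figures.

Per-hop transmission t_tx = L/R = 27496/6000000000 = 0.00458267 ms.
Per-hop propagation t_prop = 7820000/187000000 = 41.8182 ms.
Pipeline fill: first packet needs 4·t_tx to clear all hops; remaining 25 packets each add one t_tx.
Total = (4+26-1)·t_tx + 4·t_prop = 29·0.00458267 + 4·41.8182 = 167.4 ms.

167.4 ms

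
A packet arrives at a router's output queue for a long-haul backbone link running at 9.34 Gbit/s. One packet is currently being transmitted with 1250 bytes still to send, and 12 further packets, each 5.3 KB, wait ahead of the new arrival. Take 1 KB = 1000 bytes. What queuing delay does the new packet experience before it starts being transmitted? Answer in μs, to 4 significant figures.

Each queued packet: L/R = 42400/9340000000 = 4.53961 μs.
12 queued → 54.4754 μs.
Plus remaining 10000 bits of current packet: 1.07066 μs.
Queuing delay = 55.55 μs.

55.55 μs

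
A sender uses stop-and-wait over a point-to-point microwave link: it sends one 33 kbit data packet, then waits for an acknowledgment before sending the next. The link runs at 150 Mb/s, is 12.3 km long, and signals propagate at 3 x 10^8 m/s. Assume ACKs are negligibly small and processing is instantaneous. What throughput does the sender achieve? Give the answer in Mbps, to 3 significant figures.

109 Mbps

t_tx = L/R = 33000/150000000 = 0.00022 s.
t_prop = 12300/300000000 = 4.1e-05 s; RTT = 8.2e-05 s.
Cycle = t_tx + RTT = 0.000302 s.
Throughput = L / cycle = 33000 / 0.000302 = 109 Mbps.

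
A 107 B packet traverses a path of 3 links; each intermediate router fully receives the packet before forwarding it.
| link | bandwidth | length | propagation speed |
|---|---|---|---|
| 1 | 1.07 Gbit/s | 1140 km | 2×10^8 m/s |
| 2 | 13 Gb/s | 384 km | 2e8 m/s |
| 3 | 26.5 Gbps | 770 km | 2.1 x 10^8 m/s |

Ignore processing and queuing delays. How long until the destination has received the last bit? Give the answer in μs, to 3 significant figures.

L = 107 × 8 = 856 bits.
Transmission delays (L/R per hop): 0.8, 0.0658462, 0.0323019 μs; sum = 0.898148 μs.
Propagation delays (d/s per hop): 5700, 1920, 3666.67 μs; sum = 11286.7 μs.
End-to-end = 11300 μs.

11300 μs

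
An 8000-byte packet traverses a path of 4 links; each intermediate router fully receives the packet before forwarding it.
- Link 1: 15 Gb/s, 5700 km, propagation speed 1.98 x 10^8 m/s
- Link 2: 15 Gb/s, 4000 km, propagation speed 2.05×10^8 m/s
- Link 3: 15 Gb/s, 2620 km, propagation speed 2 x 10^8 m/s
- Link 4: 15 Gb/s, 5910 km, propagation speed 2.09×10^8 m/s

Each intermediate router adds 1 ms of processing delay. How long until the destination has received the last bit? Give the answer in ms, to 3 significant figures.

92.7 ms

L = 8000 × 8 = 64000 bits.
Transmission delay per hop = L/R = 64000/15000000000 = 0.00426667 ms; 4 hops → 0.0170667 ms.
Propagation delays (d/s per hop): 28.7879, 19.5122, 13.1, 28.2775 ms; sum = 89.6776 ms.
Processing at 3 router(s): 3 × 1 ms = 3 ms.
End-to-end = 92.7 ms.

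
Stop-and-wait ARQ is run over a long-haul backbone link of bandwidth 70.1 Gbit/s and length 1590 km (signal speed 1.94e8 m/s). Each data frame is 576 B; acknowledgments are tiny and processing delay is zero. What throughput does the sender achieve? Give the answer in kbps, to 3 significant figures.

t_tx = L/R = 4608/70100000000 = 6.57347e-08 s.
t_prop = 1590000/194000000 = 0.00819588 s; RTT = 0.0163918 s.
Cycle = t_tx + RTT = 0.0163918 s.
Throughput = L / cycle = 4608 / 0.0163918 = 281 kbps.

281 kbps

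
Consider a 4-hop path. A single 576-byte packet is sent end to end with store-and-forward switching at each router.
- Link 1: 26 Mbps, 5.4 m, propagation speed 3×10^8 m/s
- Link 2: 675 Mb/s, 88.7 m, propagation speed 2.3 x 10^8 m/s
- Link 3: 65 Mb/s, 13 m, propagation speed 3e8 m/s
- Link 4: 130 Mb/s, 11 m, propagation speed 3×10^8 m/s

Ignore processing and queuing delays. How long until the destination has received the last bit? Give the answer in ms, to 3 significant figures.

L = 576 × 8 = 4608 bits.
Transmission delays (L/R per hop): 0.177231, 0.00682667, 0.0708923, 0.0354462 ms; sum = 0.290396 ms.
Propagation delays (d/s per hop): 1.8e-05, 0.000385652, 4.33333e-05, 3.66667e-05 ms; sum = 0.000483652 ms.
End-to-end = 0.291 ms.

0.291 ms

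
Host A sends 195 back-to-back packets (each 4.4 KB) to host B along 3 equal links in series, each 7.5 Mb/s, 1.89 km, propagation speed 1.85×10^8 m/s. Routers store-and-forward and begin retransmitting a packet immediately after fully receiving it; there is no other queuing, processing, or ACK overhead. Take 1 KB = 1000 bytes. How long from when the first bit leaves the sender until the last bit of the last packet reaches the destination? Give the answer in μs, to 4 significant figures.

924600 μs

Per-hop transmission t_tx = L/R = 35200/7500000 = 4693.33 μs.
Per-hop propagation t_prop = 1890/185000000 = 10.2162 μs.
Pipeline fill: first packet needs 3·t_tx to clear all hops; remaining 194 packets each add one t_tx.
Total = (3+195-1)·t_tx + 3·t_prop = 197·4693.33 + 3·10.2162 = 924600 μs.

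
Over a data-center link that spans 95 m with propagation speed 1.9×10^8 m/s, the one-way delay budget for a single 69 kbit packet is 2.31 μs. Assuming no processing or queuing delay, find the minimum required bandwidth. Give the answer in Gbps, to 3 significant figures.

Propagation delay = 95 / 190000000 = 0.5 μs.
Transmission budget = 2.31 − 0.5 = 1.81 μs.
R ≥ L / t_tx = 69000 bits / 1.81e-06 s = 38.1 Gbps.

38.1 Gbps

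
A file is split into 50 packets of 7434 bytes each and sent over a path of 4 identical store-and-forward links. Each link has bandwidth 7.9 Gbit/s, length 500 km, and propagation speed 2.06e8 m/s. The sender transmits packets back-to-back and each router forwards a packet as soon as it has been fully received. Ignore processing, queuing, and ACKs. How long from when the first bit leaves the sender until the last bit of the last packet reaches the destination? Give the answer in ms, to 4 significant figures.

Per-hop transmission t_tx = L/R = 59472/7900000000 = 0.0075281 ms.
Per-hop propagation t_prop = 500000/206000000 = 2.42718 ms.
Pipeline fill: first packet needs 4·t_tx to clear all hops; remaining 49 packets each add one t_tx.
Total = (4+50-1)·t_tx + 4·t_prop = 53·0.0075281 + 4·2.42718 = 10.11 ms.

10.11 ms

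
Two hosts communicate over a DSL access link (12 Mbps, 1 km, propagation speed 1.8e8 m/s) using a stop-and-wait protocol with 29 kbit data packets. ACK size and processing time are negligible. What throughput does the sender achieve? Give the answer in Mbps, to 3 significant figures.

11.9 Mbps

t_tx = L/R = 29000/12000000 = 0.00241667 s.
t_prop = 1000/180000000 = 5.55556e-06 s; RTT = 1.11111e-05 s.
Cycle = t_tx + RTT = 0.00242778 s.
Throughput = L / cycle = 29000 / 0.00242778 = 11.9 Mbps.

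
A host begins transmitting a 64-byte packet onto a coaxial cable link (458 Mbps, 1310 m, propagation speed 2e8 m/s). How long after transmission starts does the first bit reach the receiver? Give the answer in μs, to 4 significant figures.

First bit experiences only propagation delay: d/s = 1310/200000000 = 6.550 μs.

6.550 μs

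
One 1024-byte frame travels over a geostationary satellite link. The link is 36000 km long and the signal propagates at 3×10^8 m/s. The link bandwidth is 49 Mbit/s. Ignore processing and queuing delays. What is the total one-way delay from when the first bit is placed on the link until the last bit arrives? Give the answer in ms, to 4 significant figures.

120.2 ms

L = 1024 × 8 = 8192 bits.
Transmission delay = L/R = 8192 / 49000000 = 0.167184 ms.
Propagation delay = d/s = 36000000 m / 300000000 m/s = 120 ms.
Total = 120.2 ms.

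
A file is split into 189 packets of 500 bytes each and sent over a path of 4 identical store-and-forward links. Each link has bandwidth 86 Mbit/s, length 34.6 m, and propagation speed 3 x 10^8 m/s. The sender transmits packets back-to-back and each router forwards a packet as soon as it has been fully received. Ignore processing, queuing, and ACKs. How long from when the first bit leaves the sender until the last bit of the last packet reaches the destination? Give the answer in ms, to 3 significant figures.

Per-hop transmission t_tx = L/R = 4000/86000000 = 0.0465116 ms.
Per-hop propagation t_prop = 34.6/300000000 = 0.000115333 ms.
Pipeline fill: first packet needs 4·t_tx to clear all hops; remaining 188 packets each add one t_tx.
Total = (4+189-1)·t_tx + 4·t_prop = 192·0.0465116 + 4·0.000115333 = 8.93 ms.

8.93 ms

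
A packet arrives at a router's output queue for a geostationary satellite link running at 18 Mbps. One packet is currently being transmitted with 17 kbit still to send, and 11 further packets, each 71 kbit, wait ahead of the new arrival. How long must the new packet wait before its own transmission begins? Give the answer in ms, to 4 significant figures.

44.33 ms

Each queued packet: L/R = 71000/18000000 = 3.94444 ms.
11 queued → 43.3889 ms.
Plus remaining 17000 bits of current packet: 0.944444 ms.
Queuing delay = 44.33 ms.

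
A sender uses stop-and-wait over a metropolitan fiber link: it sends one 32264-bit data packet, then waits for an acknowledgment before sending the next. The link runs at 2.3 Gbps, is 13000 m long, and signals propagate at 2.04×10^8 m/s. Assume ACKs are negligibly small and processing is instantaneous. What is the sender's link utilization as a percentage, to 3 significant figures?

t_tx = L/R = 32264/2300000000 = 1.40278e-05 s.
t_prop = 13000/204000000 = 6.37255e-05 s; RTT = 0.000127451 s.
Cycle = t_tx + RTT = 0.000141479 s.
Utilization = t_tx / cycle = 1.40278e-05/0.000141479 = 9.92 %.

9.92 %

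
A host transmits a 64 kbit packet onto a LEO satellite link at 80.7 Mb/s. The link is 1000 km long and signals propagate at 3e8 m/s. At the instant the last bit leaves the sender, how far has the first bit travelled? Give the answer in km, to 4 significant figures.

237.9 km

t_tx = L/R = 64000/80700000 = 0.000793061 s.
Distance = s × t_tx = 300000000 × 0.000793061 = 237.9 km.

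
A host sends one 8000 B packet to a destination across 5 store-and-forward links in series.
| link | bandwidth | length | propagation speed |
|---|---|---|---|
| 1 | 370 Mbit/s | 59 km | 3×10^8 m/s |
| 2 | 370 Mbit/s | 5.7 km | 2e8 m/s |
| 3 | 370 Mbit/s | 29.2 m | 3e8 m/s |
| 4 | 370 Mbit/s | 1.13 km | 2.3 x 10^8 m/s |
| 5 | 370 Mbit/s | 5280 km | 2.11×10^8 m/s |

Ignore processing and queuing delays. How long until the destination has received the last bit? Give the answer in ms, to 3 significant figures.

L = 8000 × 8 = 64000 bits.
Transmission delay per hop = L/R = 64000/370000000 = 0.172973 ms; 5 hops → 0.864865 ms.
Propagation delays (d/s per hop): 0.196667, 0.0285, 9.73333e-05, 0.00491304, 25.0237 ms; sum = 25.2539 ms.
End-to-end = 26.1 ms.

26.1 ms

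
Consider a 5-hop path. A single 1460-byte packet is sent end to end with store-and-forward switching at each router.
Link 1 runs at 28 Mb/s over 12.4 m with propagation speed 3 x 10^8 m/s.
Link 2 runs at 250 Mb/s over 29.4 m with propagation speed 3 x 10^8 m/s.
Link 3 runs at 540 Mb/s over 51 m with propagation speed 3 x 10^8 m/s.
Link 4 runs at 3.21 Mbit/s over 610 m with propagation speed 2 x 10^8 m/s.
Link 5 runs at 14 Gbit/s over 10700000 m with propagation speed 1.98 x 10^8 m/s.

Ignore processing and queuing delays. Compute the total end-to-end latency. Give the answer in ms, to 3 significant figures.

58.2 ms

L = 1460 × 8 = 11680 bits.
Transmission delays (L/R per hop): 0.417143, 0.04672, 0.0216296, 3.63863, 0.000834286 ms; sum = 4.12496 ms.
Propagation delays (d/s per hop): 4.13333e-05, 9.8e-05, 0.00017, 0.00305, 54.0404 ms; sum = 54.0438 ms.
End-to-end = 58.2 ms.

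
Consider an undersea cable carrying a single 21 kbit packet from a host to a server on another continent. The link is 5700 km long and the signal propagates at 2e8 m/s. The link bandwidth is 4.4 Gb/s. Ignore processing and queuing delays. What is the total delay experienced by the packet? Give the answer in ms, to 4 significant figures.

L = 21000 bits.
Transmission delay = L/R = 21000 / 4400000000 = 0.00477273 ms.
Propagation delay = d/s = 5700000 m / 200000000 m/s = 28.5 ms.
Total = 28.50 ms.

28.50 ms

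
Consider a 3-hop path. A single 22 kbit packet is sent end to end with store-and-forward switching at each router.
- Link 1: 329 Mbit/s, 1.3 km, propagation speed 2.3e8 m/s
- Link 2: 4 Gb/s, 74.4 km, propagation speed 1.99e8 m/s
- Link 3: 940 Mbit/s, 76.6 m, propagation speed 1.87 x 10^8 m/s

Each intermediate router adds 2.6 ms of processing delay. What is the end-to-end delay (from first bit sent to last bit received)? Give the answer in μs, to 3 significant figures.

L = 22000 bits.
Transmission delays (L/R per hop): 66.8693, 5.5, 23.4043 μs; sum = 95.7736 μs.
Propagation delays (d/s per hop): 5.65217, 373.869, 0.409626 μs; sum = 379.931 μs.
Processing at 2 router(s): 2 × 2.6 ms = 5200 μs.
End-to-end = 5680 μs.

5680 μs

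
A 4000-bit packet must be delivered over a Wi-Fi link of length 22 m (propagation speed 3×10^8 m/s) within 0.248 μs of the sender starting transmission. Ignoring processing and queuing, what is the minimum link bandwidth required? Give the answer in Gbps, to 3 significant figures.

Propagation delay = 22 / 300000000 = 0.0733333 μs.
Transmission budget = 0.248 − 0.0733333 = 0.174667 μs.
R ≥ L / t_tx = 4000 bits / 1.74667e-07 s = 22.9 Gbps.

22.9 Gbps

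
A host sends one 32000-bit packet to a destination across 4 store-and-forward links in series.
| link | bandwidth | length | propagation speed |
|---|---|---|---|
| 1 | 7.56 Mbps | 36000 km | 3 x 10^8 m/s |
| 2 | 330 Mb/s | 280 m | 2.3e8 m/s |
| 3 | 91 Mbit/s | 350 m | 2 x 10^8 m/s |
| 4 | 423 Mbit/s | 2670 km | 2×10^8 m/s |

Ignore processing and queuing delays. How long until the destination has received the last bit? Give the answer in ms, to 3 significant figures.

138 ms

Transmission delays (L/R per hop): 4.2328, 0.0969697, 0.351648, 0.0756501 ms; sum = 4.75707 ms.
Propagation delays (d/s per hop): 120, 0.00121739, 0.00175, 13.35 ms; sum = 133.353 ms.
End-to-end = 138 ms.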